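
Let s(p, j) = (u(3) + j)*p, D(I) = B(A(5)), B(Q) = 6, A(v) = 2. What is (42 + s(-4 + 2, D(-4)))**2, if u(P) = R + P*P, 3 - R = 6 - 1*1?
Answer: 256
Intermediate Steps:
R = -2 (R = 3 - (6 - 1*1) = 3 - (6 - 1) = 3 - 1*5 = 3 - 5 = -2)
D(I) = 6
u(P) = -2 + P**2 (u(P) = -2 + P*P = -2 + P**2)
s(p, j) = p*(7 + j) (s(p, j) = ((-2 + 3**2) + j)*p = ((-2 + 9) + j)*p = (7 + j)*p = p*(7 + j))
(42 + s(-4 + 2, D(-4)))**2 = (42 + (-4 + 2)*(7 + 6))**2 = (42 - 2*13)**2 = (42 - 26)**2 = 16**2 = 256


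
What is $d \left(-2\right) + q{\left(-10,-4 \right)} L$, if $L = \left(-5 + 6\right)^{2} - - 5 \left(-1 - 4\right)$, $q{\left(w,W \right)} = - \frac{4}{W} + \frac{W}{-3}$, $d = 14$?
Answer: $-84$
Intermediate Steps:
$q{\left(w,W \right)} = - \frac{4}{W} - \frac{W}{3}$ ($q{\left(w,W \right)} = - \frac{4}{W} + W \left(- \frac{1}{3}\right) = - \frac{4}{W} - \frac{W}{3}$)
$L = -24$ ($L = 1^{2} - \left(-5\right) \left(-5\right) = 1 - 25 = -24$)
$d \left(-2\right) + q{\left(-10,-4 \right)} L = 14 \left(-2\right) + \left(- \frac{4}{-4} - - \frac{4}{3}\right) \left(-24\right) = -28 + \left(\left(-4\right) \left(- \frac{1}{4}\right) + \frac{4}{3}\right) \left(-24\right) = -28 + \left(1 + \frac{4}{3}\right) \left(-24\right) = -28 + \frac{7}{3} \left(-24\right) = -28 - 56 = -84$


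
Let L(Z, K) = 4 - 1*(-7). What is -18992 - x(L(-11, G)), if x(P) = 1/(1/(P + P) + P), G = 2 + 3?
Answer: -4615078/243 ≈ -18992.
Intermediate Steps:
G = 5
L(Z, K) = 11 (L(Z, K) = 4 + 7 = 11)
x(P) = 1/(P + 1/(2*P)) (x(P) = 1/(1/(2*P) + P) = 1/(P + 1/(2*P)))
-18992 - x(L(-11, G)) = -18992 - 2*11/(1 + 2*11²) = -18992 - 2*11/(1 + 2*121) = -18992 - 2*11/(1 + 242) = -18992 - 2*11/243 = -18992 - 1*22/243 = -18992 - 22/243 = -4615078/243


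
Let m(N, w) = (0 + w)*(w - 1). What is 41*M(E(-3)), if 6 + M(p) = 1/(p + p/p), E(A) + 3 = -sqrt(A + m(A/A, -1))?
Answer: -1312/5 + 41*I/5 ≈ -262.4 + 8.2*I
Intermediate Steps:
m(N, w) = w*(-1 + w)
E(A) = -3 - sqrt(2 + A) (E(A) = -3 - sqrt(A - (-1 - 1)) = -3 - sqrt(A - 1*(-2)) = -3 - sqrt(A + 2) = -3 - sqrt(2 + A))
M(p) = -6 + 1/(1 + p) (M(p) = -6 + 1/(p + p/p) = -6 + 1/(p + 1) = -6 + 1/(1 + p))
41*M(E(-3)) = 41*((-5 - 6*(-3 - sqrt(2 - 3)))/(1 + (-3 - sqrt(2 - 3)))) = 41*((-5 - 6*(-3 - sqrt(-1)))/(1 + (-3 - sqrt(-1)))) = 41*((-5 - 6*(-3 - I))/(1 + (-3 - I))) = 41*((-5 + (18 + 6*I))/(-2 - I)) = 41*(((-2 + I)/5)*(13 + 6*I)) = 41*((-2 + I)*(13 + 6*I)/5) = 41*(-2 + I)*(13 + 6*I)/5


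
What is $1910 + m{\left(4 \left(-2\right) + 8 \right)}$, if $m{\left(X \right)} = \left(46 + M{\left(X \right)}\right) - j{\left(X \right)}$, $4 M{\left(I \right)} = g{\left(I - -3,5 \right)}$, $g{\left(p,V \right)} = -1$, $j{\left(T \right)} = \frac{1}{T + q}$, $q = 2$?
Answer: $\frac{7821}{4} \approx 1955.3$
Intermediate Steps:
$j{\left(T \right)} = \frac{1}{2 + T}$ ($j{\left(T \right)} = \frac{1}{T + 2} = \frac{1}{2 + T}$)
$M{\left(I \right)} = - \frac{1}{4}$ ($M{\left(I \right)} = \frac{1}{4} \left(-1\right) = - \frac{1}{4}$)
$m{\left(X \right)} = \frac{183}{4} - \frac{1}{2 + X}$ ($m{\left(X \right)} = \left(46 - \frac{1}{4}\right) - \frac{1}{2 + X} = \frac{183}{4} - \frac{1}{2 + X}$)
$1910 + m{\left(4 \left(-2\right) + 8 \right)} = 1910 + \frac{362 + 183 \left(4 \left(-2\right) + 8\right)}{4 \left(2 + \left(4 \left(-2\right) + 8\right)\right)} = 1910 + \frac{362 + 183 \left(-8 + 8\right)}{4 \left(2 + \left(-8 + 8\right)\right)} = 1910 + \frac{362 + 183 \cdot 0}{4 \left(2 + 0\right)} = 1910 + \frac{362 + 0}{4 \cdot 2} = 1910 + \frac{1}{4} \cdot \frac{1}{2} \cdot 362 = 1910 + \frac{181}{4} = \frac{7821}{4}$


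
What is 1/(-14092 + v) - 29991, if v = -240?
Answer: -429831013/14332 ≈ -29991.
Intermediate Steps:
1/(-14092 + v) - 29991 = 1/(-14092 - 240) - 29991 = 1/(-14332) - 29991 = -1/14332 - 29991 = -429831013/14332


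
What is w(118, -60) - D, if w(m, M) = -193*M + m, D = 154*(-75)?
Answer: 23248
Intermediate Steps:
D = -11550
w(m, M) = m - 193*M
w(118, -60) - D = (118 - 193*(-60)) - 1*(-11550) = (118 + 11580) + 11550 = 11698 + 11550 = 23248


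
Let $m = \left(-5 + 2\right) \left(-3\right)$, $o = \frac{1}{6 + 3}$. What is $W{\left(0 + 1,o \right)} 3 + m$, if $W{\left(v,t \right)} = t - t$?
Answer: $9$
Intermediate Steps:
$o = \frac{1}{9} \approx 0.11111$
$m = 9$ ($m = \left(-3\right) \left(-3\right) = 9$)
$W{\left(v,t \right)} = 0$
$W{\left(0 + 1,o \right)} 3 + m = 0 \cdot 3 + 9 = 0 + 9 = 9$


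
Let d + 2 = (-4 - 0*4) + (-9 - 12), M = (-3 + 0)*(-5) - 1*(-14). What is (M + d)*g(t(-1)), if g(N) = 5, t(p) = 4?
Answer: 10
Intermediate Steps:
M = 29 (M = -3*(-5) + 14 = 15 + 14 = 29)
d = -27 (d = -2 + ((-4 - 0*4) + (-9 - 12)) = -2 + ((-4 - 3*0) - 21) = -2 + ((-4 + 0) - 21) = -2 + (-4 - 21) = -2 - 25 = -27)
(M + d)*g(t(-1)) = (29 - 27)*5 = 2*5 = 10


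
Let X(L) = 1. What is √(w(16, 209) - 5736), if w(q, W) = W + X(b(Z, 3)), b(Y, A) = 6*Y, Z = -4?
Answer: 3*I*√614 ≈ 74.337*I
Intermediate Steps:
w(q, W) = 1 + W (w(q, W) = W + 1 = 1 + W)
√(w(16, 209) - 5736) = √((1 + 209) - 5736) = √(210 - 5736) = √(-5526) = 3*I*√614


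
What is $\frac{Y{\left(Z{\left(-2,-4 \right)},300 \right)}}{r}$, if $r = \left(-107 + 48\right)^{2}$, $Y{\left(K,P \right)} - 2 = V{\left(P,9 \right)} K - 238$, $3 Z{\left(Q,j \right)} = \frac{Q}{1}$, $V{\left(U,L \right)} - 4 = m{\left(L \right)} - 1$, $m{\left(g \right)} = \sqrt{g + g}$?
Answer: $- \frac{238}{3481} - \frac{2 \sqrt{2}}{3481} \approx -0.069184$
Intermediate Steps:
$m{\left(g \right)} = \sqrt{2} \sqrt{g}$ ($m{\left(g \right)} = \sqrt{2 g} = \sqrt{2} \sqrt{g}$)
$V{\left(U,L \right)} = 3 + \sqrt{2} \sqrt{L}$ ($V{\left(U,L \right)} = 4 + \left(\sqrt{2} \sqrt{L} - 1\right) = 4 + \left(-1 + \sqrt{2} \sqrt{L}\right) = 3 + \sqrt{2} \sqrt{L}$)
$Z{\left(Q,j \right)} = \frac{Q}{3}$ ($Z{\left(Q,j \right)} = \frac{Q 1^{-1}}{3} = \frac{Q 1}{3} = \frac{Q}{3}$)
$Y{\left(K,P \right)} = -236 + K \left(3 + 3 \sqrt{2}\right)$ ($Y{\left(K,P \right)} = 2 + \left(\left(3 + \sqrt{2} \sqrt{9}\right) K - 238\right) = 2 + \left(\left(3 + \sqrt{2} \cdot 3\right) K - 238\right) = 2 + \left(\left(3 + 3 \sqrt{2}\right) K - 238\right) = 2 + \left(K \left(3 + 3 \sqrt{2}\right) - 238\right) = 2 + \left(-238 + K \left(3 + 3 \sqrt{2}\right)\right) = -236 + K \left(3 + 3 \sqrt{2}\right)$)
$r = 3481$ ($r = \left(-59\right)^{2} = 3481$)
$\frac{Y{\left(Z{\left(-2,-4 \right)},300 \right)}}{r} = \frac{-236 + 3 \cdot \frac{1}{3} \left(-2\right) \left(1 + \sqrt{2}\right)}{3481} = \left(-236 + 3 \left(- \frac{2}{3}\right) \left(1 + \sqrt{2}\right)\right) \frac{1}{3481} = \left(-236 - \left(2 + 2 \sqrt{2}\right)\right) \frac{1}{3481} = \left(-238 - 2 \sqrt{2}\right) \frac{1}{3481} = - \frac{238}{3481} - \frac{2 \sqrt{2}}{3481}$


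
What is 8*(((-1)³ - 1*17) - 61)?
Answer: -632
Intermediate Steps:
8*(((-1)³ - 1*17) - 61) = 8*((-1 - 17) - 61) = 8*(-18 - 61) = 8*(-79) = -632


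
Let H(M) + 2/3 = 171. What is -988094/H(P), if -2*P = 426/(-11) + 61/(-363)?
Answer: -2964282/511 ≈ -5800.9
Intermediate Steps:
P = 14119/726 (P = -(426/(-11) + 61/(-363))/2 = -(426*(-1/11) + 61*(-1/363))/2 = -(-426/11 - 61/363)/2 = -½*(-14119/363) = 14119/726 ≈ 19.448)
H(M) = 511/3 (H(M) = -⅔ + 171 = 511/3)
-988094/H(P) = -988094/511/3 = -988094*3/511 = -2964282/511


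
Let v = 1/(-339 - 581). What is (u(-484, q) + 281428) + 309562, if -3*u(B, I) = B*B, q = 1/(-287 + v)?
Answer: 1538714/3 ≈ 5.1290e+5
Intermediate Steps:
v = -1/920 (v = 1/(-920) = -1/920 ≈ -0.0010870)
q = -920/264041 (q = 1/(-287 - 1/920) = 1/(-264041/920) = -920/264041 ≈ -0.0034843)
u(B, I) = -B**2/3 (u(B, I) = -B*B/3 = -B**2/3)
(u(-484, q) + 281428) + 309562 = (-1/3*(-484)**2 + 281428) + 309562 = (-1/3*234256 + 281428) + 309562 = (-234256/3 + 281428) + 309562 = 610028/3 + 309562 = 1538714/3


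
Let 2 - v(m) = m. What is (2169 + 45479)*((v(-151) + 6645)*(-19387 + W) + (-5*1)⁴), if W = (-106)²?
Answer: -2640169628704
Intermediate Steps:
v(m) = 2 - m
W = 11236
(2169 + 45479)*((v(-151) + 6645)*(-19387 + W) + (-5*1)⁴) = (2169 + 45479)*(((2 - 1*(-151)) + 6645)*(-19387 + 11236) + (-5*1)⁴) = 47648*(((2 + 151) + 6645)*(-8151) + (-5)⁴) = 47648*((153 + 6645)*(-8151) + 625) = 47648*(6798*(-8151) + 625) = 47648*(-55410498 + 625) = 47648*(-55409873) = -2640169628704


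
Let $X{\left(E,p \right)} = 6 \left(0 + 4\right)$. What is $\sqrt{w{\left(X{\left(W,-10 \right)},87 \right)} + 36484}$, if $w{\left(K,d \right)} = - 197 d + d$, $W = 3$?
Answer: $2 \sqrt{4858} \approx 139.4$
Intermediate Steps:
$X{\left(E,p \right)} = 24$ ($X{\left(E,p \right)} = 6 \cdot 4 = 24$)
$w{\left(K,d \right)} = - 196 d$
$\sqrt{w{\left(X{\left(W,-10 \right)},87 \right)} + 36484} = \sqrt{\left(-196\right) 87 + 36484} = \sqrt{-17052 + 36484} = \sqrt{19432} = 2 \sqrt{4858}$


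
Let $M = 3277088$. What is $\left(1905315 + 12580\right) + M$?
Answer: $5194983$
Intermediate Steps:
$\left(1905315 + 12580\right) + M = \left(1905315 + 12580\right) + 3277088 = 1917895 + 3277088 = 5194983$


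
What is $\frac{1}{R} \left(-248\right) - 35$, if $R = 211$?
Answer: $- \frac{7633}{211} \approx -36.175$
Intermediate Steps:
$\frac{1}{R} \left(-248\right) - 35 = \frac{1}{211} \left(-248\right) - 35 = - \frac{248}{211} - 35 = - \frac{7633}{211}$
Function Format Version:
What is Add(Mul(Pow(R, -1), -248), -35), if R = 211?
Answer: Rational(-7633, 211) ≈ -36.175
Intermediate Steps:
Add(Mul(Pow(R, -1), -248), -35) = Add(Mul(Pow(211, -1), -248), -35) = Add(Mul(Rational(1, 211), -248), -35) = Add(Rational(-248, 211), -35) = Rational(-7633, 211)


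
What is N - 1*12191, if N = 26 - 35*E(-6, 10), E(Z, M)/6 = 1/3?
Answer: -12235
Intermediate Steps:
E(Z, M) = 2 (E(Z, M) = 6/3 = 6*(1/3) = 2)
N = -44 (N = 26 - 35*2 = 26 - 70 = -44)
N - 1*12191 = -44 - 1*12191 = -44 - 12191 = -12235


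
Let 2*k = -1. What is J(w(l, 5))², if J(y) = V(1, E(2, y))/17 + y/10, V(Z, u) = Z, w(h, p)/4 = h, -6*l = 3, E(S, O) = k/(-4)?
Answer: 144/7225 ≈ 0.019931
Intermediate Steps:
k = -½ (k = (½)*(-1) = -½ ≈ -0.50000)
E(S, O) = ⅛ (E(S, O) = -½/(-4) = -½*(-¼) = ⅛)
l = -½ (l = -⅙*3 = -½ ≈ -0.50000)
w(h, p) = 4*h
J(y) = 1/17 + y/10
J(w(l, 5))² = (1/17 + (4*(-½))/10)² = (1/17 + (⅒)*(-2))² = (1/17 - ⅕)² = (-12/85)² = 144/7225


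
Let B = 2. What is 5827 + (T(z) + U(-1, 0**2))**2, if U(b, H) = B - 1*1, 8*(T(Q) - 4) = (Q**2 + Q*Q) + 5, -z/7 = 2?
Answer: 563897/64 ≈ 8810.9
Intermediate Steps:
z = -14 (z = -7*2 = -14)
T(Q) = 37/8 + Q**2/4 (T(Q) = 4 + ((Q**2 + Q*Q) + 5)/8 = 4 + ((Q**2 + Q**2) + 5)/8 = 4 + (2*Q**2 + 5)/8 = 4 + (5 + 2*Q**2)/8 = 4 + (5/8 + Q**2/4) = 37/8 + Q**2/4)
U(b, H) = 1 (U(b, H) = 2 - 1*1 = 2 - 1 = 1)
5827 + (T(z) + U(-1, 0**2))**2 = 5827 + ((37/8 + (1/4)*(-14)**2) + 1)**2 = 5827 + ((37/8 + (1/4)*196) + 1)**2 = 5827 + ((37/8 + 49) + 1)**2 = 5827 + (429/8 + 1)**2 = 5827 + (437/8)**2 = 5827 + 190969/64 = 563897/64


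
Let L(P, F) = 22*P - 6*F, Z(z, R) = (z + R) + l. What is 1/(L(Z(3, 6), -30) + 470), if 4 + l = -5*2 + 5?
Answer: 1/650 ≈ 0.0015385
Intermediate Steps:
l = -9 (l = -4 + (-5*2 + 5) = -4 + (-10 + 5) = -4 - 5 = -9)
Z(z, R) = -9 + R + z (Z(z, R) = (z + R) - 9 = (R + z) - 9 = -9 + R + z)
L(P, F) = -6*F + 22*P
1/(L(Z(3, 6), -30) + 470) = 1/((-6*(-30) + 22*(-9 + 6 + 3)) + 470) = 1/((180 + 22*0) + 470) = 1/((180 + 0) + 470) = 1/(180 + 470) = 1/650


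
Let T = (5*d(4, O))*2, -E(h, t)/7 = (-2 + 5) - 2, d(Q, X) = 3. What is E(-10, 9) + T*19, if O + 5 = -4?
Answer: 563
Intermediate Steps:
O = -9 (O = -5 - 4 = -9)
E(h, t) = -7 (E(h, t) = -7*((-2 + 5) - 2) = -7*(3 - 2) = -7*1 = -7)
T = 30 (T = (5*3)*2 = 15*2 = 30)
E(-10, 9) + T*19 = -7 + 30*19 = -7 + 570 = 563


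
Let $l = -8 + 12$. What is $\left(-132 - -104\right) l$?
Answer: $-112$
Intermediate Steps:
$l = 4$
$\left(-132 - -104\right) l = \left(-132 - -104\right) 4 = \left(-132 + 104\right) 4 = \left(-28\right) 4 = -112$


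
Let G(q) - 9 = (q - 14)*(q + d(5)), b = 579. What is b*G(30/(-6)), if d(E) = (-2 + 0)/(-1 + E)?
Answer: 131433/2 ≈ 65717.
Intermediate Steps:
d(E) = -2/(-1 + E)
G(q) = 9 + (-14 + q)*(-½ + q) (G(q) = 9 + (q - 14)*(q - 2/(-1 + 5)) = 9 + (-14 + q)*(q - 2/4) = 9 + (-14 + q)*(q - 2*¼) = 9 + (-14 + q)*(q - ½) = 9 + (-14 + q)*(-½ + q))
b*G(30/(-6)) = 579*(16 + (30/(-6))² - 435/(-6)) = 579*(16 + (30*(-⅙))² - 435*(-1)/6) = 579*(16 + (-5)² - 29/2*(-5)) = 579*(16 + 25 + 145/2) = 579*(227/2) = 131433/2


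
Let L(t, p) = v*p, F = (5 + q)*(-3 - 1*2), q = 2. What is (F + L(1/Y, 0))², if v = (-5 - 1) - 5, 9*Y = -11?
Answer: 1225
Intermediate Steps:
Y = -11/9 (Y = (⅑)*(-11) = -11/9 ≈ -1.2222)
v = -11 (v = -6 - 5 = -11)
F = -35 (F = (5 + 2)*(-3 - 1*2) = 7*(-3 - 2) = 7*(-5) = -35)
L(t, p) = -11*p
(F + L(1/Y, 0))² = (-35 - 11*0)² = (-35 + 0)² = (-35)² = 1225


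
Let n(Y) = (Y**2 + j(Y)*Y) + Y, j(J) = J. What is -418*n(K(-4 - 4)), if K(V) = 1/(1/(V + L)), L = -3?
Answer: -96558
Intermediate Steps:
K(V) = -3 + V (K(V) = 1/(1/(V - 3)) = 1/(1/(-3 + V)) = -3 + V)
n(Y) = Y + 2*Y**2 (n(Y) = (Y**2 + Y*Y) + Y = (Y**2 + Y**2) + Y = 2*Y**2 + Y = Y + 2*Y**2)
-418*n(K(-4 - 4)) = -418*(-3 + (-4 - 4))*(1 + 2*(-3 + (-4 - 4))) = -418*(-3 - 8)*(1 + 2*(-3 - 8)) = -(-4598)*(1 + 2*(-11)) = -(-4598)*(1 - 22) = -(-4598)*(-21) = -418*231 = -96558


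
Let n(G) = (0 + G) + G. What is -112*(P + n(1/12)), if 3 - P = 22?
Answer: 6328/3 ≈ 2109.3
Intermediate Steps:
n(G) = 2*G (n(G) = G + G = 2*G)
P = -19 (P = 3 - 1*22 = 3 - 22 = -19)
-112*(P + n(1/12)) = -112*(-19 + 2/12) = -112*(-19 + 2*(1/12)) = -112*(-19 + 1/6) = -112*(-113/6) = 6328/3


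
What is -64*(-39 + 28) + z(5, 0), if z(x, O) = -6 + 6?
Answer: 704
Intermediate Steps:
z(x, O) = 0
-64*(-39 + 28) + z(5, 0) = -64*(-39 + 28) + 0 = -64*(-11) + 0 = 704 + 0 = 704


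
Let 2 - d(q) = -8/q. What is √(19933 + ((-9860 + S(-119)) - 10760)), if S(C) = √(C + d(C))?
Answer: √(-9728607 + 119*I*√1657789)/119 ≈ 0.20639 + 26.211*I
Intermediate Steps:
d(q) = 2 + 8/q (d(q) = 2 - (-8)/q = 2 + 8/q)
S(C) = √(2 + C + 8/C) (S(C) = √(C + (2 + 8/C)) = √(2 + C + 8/C))
√(19933 + ((-9860 + S(-119)) - 10760)) = √(19933 + ((-9860 + √(2 - 119 + 8/(-119))) - 10760)) = √(19933 + ((-9860 + √(2 - 119 + 8*(-1/119))) - 10760)) = √(19933 + ((-9860 + √(2 - 119 - 8/119)) - 10760)) = √(19933 + ((-9860 + √(-13931/119)) - 10760)) = √(19933 + ((-9860 + I*√1657789/119) - 10760)) = √(19933 + (-20620 + I*√1657789/119)) = √(-687 + I*√1657789/119)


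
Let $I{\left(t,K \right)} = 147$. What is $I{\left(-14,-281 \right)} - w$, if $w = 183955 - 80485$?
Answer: $-103323$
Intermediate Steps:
$w = 103470$ ($w = 183955 + \left(-115001 + 34516\right) = 183955 - 80485 = 103470$)
$I{\left(-14,-281 \right)} - w = 147 - 103470 = -103323$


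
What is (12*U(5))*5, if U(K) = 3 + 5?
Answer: 480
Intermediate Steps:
U(K) = 8
(12*U(5))*5 = (12*8)*5 = 96*5 = 480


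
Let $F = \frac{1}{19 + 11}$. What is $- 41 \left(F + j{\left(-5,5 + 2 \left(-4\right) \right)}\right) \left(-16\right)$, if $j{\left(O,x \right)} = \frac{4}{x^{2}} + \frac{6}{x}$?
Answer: $- \frac{44936}{45} \approx -998.58$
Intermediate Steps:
$j{\left(O,x \right)} = \frac{4}{x^{2}} + \frac{6}{x}$
$F = \frac{1}{30} \approx 0.033333$
$- 41 \left(F + j{\left(-5,5 + 2 \left(-4\right) \right)}\right) \left(-16\right) = - 41 \left(\frac{1}{30} + \frac{2 \left(2 + 3 \left(5 + 2 \left(-4\right)\right)\right)}{\left(5 + 2 \left(-4\right)\right)^{2}}\right) \left(-16\right) = - 41 \left(\frac{1}{30} + \frac{2 \left(2 + 3 \left(5 - 8\right)\right)}{\left(5 - 8\right)^{2}}\right) \left(-16\right) = - 41 \left(\frac{1}{30} + \frac{2 \left(2 + 3 \left(-3\right)\right)}{9}\right) \left(-16\right) = - 41 \left(\frac{1}{30} + 2 \cdot \frac{1}{9} \left(2 - 9\right)\right) \left(-16\right) = - 41 \left(\frac{1}{30} + 2 \cdot \frac{1}{9} \left(-7\right)\right) \left(-16\right) = - 41 \left(\frac{1}{30} - \frac{14}{9}\right) \left(-16\right) = \left(-41\right) \left(- \frac{137}{90}\right) \left(-16\right) = \frac{5617}{90} \left(-16\right) = - \frac{44936}{45}$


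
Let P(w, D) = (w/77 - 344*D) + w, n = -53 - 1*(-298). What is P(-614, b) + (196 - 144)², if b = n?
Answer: -6329244/77 ≈ -82198.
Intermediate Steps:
n = 245 (n = -53 + 298 = 245)
b = 245
P(w, D) = -344*D + 78*w/77 (P(w, D) = (w/77 - 344*D) + w = (-344*D + w/77) + w = -344*D + 78*w/77)
P(-614, b) + (196 - 144)² = (-344*245 + (78/77)*(-614)) + (196 - 144)² = (-84280 - 47892/77) + 52² = -6537452/77 + 2704 = -6329244/77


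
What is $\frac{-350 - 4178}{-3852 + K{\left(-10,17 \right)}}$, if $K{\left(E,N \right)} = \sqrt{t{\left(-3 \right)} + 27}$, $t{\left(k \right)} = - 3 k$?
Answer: $\frac{2264}{1923} \approx 1.1773$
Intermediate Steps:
$K{\left(E,N \right)} = 6$ ($K{\left(E,N \right)} = \sqrt{\left(-3\right) \left(-3\right) + 27} = \sqrt{9 + 27} = \sqrt{36} = 6$)
$\frac{-350 - 4178}{-3852 + K{\left(-10,17 \right)}} = \frac{-350 - 4178}{-3852 + 6} = - \frac{4528}{-3846} = \left(-4528\right) \left(- \frac{1}{3846}\right) = \frac{2264}{1923}$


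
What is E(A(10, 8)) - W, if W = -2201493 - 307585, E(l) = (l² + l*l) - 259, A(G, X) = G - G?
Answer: 2508819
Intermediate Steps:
A(G, X) = 0
E(l) = -259 + 2*l² (E(l) = (l² + l²) - 259 = 2*l² - 259 = -259 + 2*l²)
W = -2509078
E(A(10, 8)) - W = (-259 + 2*0²) - 1*(-2509078) = (-259 + 2*0) + 2509078 = (-259 + 0) + 2509078 = -259 + 2509078 = 2508819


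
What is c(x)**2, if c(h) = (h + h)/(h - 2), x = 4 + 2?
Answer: 9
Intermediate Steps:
x = 6
c(h) = 2*h/(-2 + h) (c(h) = (2*h)/(-2 + h) = 2*h/(-2 + h))
c(x)**2 = (2*6/(-2 + 6))**2 = (2*6/4)**2 = (2*6*(1/4))**2 = 3**2 = 9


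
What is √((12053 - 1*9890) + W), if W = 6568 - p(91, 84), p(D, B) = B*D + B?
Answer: √1003 ≈ 31.670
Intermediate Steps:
p(D, B) = B + B*D
W = -1160 (W = 6568 - 84*(1 + 91) = 6568 - 84*92 = 6568 - 1*7728 = 6568 - 7728 = -1160)
√((12053 - 1*9890) + W) = √((12053 - 1*9890) - 1160) = √((12053 - 9890) - 1160) = √(2163 - 1160) = √1003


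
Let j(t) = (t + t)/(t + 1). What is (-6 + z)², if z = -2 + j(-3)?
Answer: 25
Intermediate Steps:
j(t) = 2*t/(1 + t) (j(t) = (2*t)/(1 + t) = 2*t/(1 + t))
z = 1 (z = -2 + 2*(-3)/(1 - 3) = -2 + 2*(-3)/(-2) = -2 + 2*(-3)*(-½) = -2 + 3 = 1)
(-6 + z)² = (-6 + 1)² = (-5)² = 25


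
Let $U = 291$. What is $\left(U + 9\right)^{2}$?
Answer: $90000$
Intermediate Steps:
$\left(U + 9\right)^{2} = \left(291 + 9\right)^{2} = 300^{2} = 90000$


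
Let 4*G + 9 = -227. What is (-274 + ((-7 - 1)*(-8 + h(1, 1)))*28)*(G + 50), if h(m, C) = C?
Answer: -11646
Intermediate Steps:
G = -59 (G = -9/4 + (¼)*(-227) = -9/4 - 227/4 = -59)
(-274 + ((-7 - 1)*(-8 + h(1, 1)))*28)*(G + 50) = (-274 + ((-7 - 1)*(-8 + 1))*28)*(-59 + 50) = (-274 - 8*(-7)*28)*(-9) = (-274 + 56*28)*(-9) = (-274 + 1568)*(-9) = 1294*(-9) = -11646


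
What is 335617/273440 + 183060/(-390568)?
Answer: 10128166757/13349614240 ≈ 0.75869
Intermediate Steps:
335617/273440 + 183060/(-390568) = 335617*(1/273440) + 183060*(-1/390568) = 335617/273440 - 45765/97642 = 10128166757/13349614240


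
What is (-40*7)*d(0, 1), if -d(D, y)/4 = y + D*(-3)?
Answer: 1120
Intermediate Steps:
d(D, y) = -4*y + 12*D (d(D, y) = -4*(y + D*(-3)) = -4*(y - 3*D) = -4*y + 12*D)
(-40*7)*d(0, 1) = (-40*7)*(-4*1 + 12*0) = -280*(-4 + 0) = -280*(-4) = 1120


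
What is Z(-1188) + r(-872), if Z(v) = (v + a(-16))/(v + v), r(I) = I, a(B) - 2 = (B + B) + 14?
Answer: -517667/594 ≈ -871.49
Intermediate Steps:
a(B) = 16 + 2*B (a(B) = 2 + ((B + B) + 14) = 2 + (2*B + 14) = 2 + (14 + 2*B) = 16 + 2*B)
Z(v) = (-16 + v)/(2*v) (Z(v) = (v + (16 + 2*(-16)))/(v + v) = (v + (16 - 32))/((2*v)) = (v - 16)*(1/(2*v)) = (-16 + v)*(1/(2*v)) = (-16 + v)/(2*v))
Z(-1188) + r(-872) = (½)*(-16 - 1188)/(-1188) - 872 = (½)*(-1/1188)*(-1204) - 872 = 301/594 - 872 = -517667/594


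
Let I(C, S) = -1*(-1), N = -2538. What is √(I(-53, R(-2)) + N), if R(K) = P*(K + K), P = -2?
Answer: I*√2537 ≈ 50.369*I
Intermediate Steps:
R(K) = -4*K (R(K) = -2*(K + K) = -4*K)
I(C, S) = 1
√(I(-53, R(-2)) + N) = √(1 - 2538) = √(-2537) = I*√2537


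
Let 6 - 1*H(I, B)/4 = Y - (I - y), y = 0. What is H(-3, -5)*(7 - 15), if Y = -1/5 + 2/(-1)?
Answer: -832/5 ≈ -166.40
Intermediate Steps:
Y = -11/5 (Y = -1*⅕ + 2*(-1) = -⅕ - 2 = -11/5 ≈ -2.2000)
H(I, B) = 164/5 + 4*I (H(I, B) = 24 - 4*(-11/5 - (I - 1*0)) = 24 - 4*(-11/5 - (I + 0)) = 24 - 4*(-11/5 - I) = 24 + (44/5 + 4*I) = 164/5 + 4*I)
H(-3, -5)*(7 - 15) = (164/5 + 4*(-3))*(7 - 15) = (164/5 - 12)*(-8) = (104/5)*(-8) = -832/5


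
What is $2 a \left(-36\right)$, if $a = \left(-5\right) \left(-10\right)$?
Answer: $-3600$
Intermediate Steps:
$a = 50$
$2 a \left(-36\right) = 2 \cdot 50 \left(-36\right) = 2 \left(-1800\right) = -3600$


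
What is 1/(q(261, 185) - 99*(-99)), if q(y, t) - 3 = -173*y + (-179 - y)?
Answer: -1/35789 ≈ -2.7942e-5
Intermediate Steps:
q(y, t) = -176 - 174*y (q(y, t) = 3 + (-173*y + (-179 - y)) = 3 + (-179 - 174*y) = -176 - 174*y)
1/(q(261, 185) - 99*(-99)) = 1/((-176 - 174*261) - 99*(-99)) = 1/((-176 - 45414) + 9801) = 1/(-45590 + 9801) = 1/(-35789) = -1/35789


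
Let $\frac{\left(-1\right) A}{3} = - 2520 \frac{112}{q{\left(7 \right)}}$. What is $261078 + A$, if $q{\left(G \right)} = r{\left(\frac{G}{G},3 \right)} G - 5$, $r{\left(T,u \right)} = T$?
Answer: $684438$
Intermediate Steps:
$q{\left(G \right)} = -5 + G$ ($q{\left(G \right)} = \frac{G}{G} G - 5 = 1 G - 5 = G - 5 = -5 + G$)
$A = 423360$ ($A = - 3 \left(- 2520 \frac{112}{-5 + 7}\right) = - 3 \left(- 2520 \cdot \frac{112}{2}\right) = - 3 \left(- 2520 \cdot 112 \cdot \frac{1}{2}\right) = - 3 \left(\left(-2520\right) 56\right) = \left(-3\right) \left(-141120\right) = 423360$)
$261078 + A = 261078 + 423360 = 684438$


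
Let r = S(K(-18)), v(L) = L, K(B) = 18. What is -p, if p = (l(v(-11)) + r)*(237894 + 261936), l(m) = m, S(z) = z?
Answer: -3498810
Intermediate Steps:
r = 18
p = 3498810 (p = (-11 + 18)*(237894 + 261936) = 7*499830 = 3498810)
-p = -1*3498810 = -3498810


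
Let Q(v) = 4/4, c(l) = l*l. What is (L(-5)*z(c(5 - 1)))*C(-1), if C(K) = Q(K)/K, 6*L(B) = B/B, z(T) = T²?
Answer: -128/3 ≈ -42.667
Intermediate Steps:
c(l) = l²
Q(v) = 1 (Q(v) = 4*(¼) = 1)
L(B) = ⅙ (L(B) = (B/B)/6 = (⅙)*1 = ⅙)
C(K) = 1/K
(L(-5)*z(c(5 - 1)))*C(-1) = (((5 - 1)²)²/6)/(-1) = ((4²)²/6)*(-1) = ((⅙)*16²)*(-1) = ((⅙)*256)*(-1) = (128/3)*(-1) = -128/3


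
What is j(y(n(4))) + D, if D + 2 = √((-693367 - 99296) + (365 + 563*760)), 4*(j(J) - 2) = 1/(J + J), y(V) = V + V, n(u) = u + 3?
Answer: 1/112 + I*√364418 ≈ 0.0089286 + 603.67*I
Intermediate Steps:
n(u) = 3 + u
y(V) = 2*V
j(J) = 2 + 1/(8*J) (j(J) = 2 + 1/(4*(J + J)) = 2 + 1/(4*((2*J))) = 2 + (1/(2*J))/4 = 2 + 1/(8*J))
D = -2 + I*√364418 (D = -2 + √((-693367 - 99296) + (365 + 563*760)) = -2 + √(-792663 + (365 + 427880)) = -2 + √(-792663 + 428245) = -2 + √(-364418) = -2 + I*√364418 ≈ -2.0 + 603.67*I)
j(y(n(4))) + D = (2 + 1/(8*((2*(3 + 4))))) + (-2 + I*√364418) = (2 + 1/(8*((2*7)))) + (-2 + I*√364418) = (2 + (⅛)/14) + (-2 + I*√364418) = (2 + (⅛)*(1/14)) + (-2 + I*√364418) = (2 + 1/112) + (-2 + I*√364418) = 225/112 + (-2 + I*√364418) = 1/112 + I*√364418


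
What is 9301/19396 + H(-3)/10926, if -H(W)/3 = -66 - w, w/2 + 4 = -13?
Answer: 17247457/35320116 ≈ 0.48832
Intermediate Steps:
w = -34 (w = -8 + 2*(-13) = -8 - 26 = -34)
H(W) = 96 (H(W) = -3*(-66 - 1*(-34)) = -3*(-66 + 34) = -3*(-32) = 96)
9301/19396 + H(-3)/10926 = 9301/19396 + 96/10926 = 9301*(1/19396) + 96*(1/10926) = 9301/19396 + 16/1821 = 17247457/35320116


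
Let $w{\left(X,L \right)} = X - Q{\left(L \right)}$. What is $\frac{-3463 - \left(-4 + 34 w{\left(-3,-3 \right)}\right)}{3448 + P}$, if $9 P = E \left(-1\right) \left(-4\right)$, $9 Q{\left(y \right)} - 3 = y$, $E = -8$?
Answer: $- \frac{30213}{31000} \approx -0.97461$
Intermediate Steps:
$Q{\left(y \right)} = \frac{1}{3} + \frac{y}{9}$
$P = - \frac{32}{9}$ ($P = \frac{\left(-8\right) \left(-1\right) \left(-4\right)}{9} = \frac{8 \left(-4\right)}{9} = \frac{1}{9} \left(-32\right) = - \frac{32}{9} \approx -3.5556$)
$w{\left(X,L \right)} = - \frac{1}{3} + X - \frac{L}{9}$ ($w{\left(X,L \right)} = X - \left(\frac{1}{3} + \frac{L}{9}\right) = - \frac{1}{3} + X - \frac{L}{9}$)
$\frac{-3463 - \left(-4 + 34 w{\left(-3,-3 \right)}\right)}{3448 + P} = \frac{-3463 - \left(-4 + 34 \left(- \frac{1}{3} - 3 - - \frac{1}{3}\right)\right)}{3448 - \frac{32}{9}} = \frac{-3463 - \left(-4 + 34 \left(- \frac{1}{3} - 3 + \frac{1}{3}\right)\right)}{\frac{31000}{9}} = \left(-3463 + \left(4 - -102\right)\right) \frac{9}{31000} = \left(-3463 + \left(4 + 102\right)\right) \frac{9}{31000} = \left(-3463 + 106\right) \frac{9}{31000} = \left(-3357\right) \frac{9}{31000} = - \frac{30213}{31000}$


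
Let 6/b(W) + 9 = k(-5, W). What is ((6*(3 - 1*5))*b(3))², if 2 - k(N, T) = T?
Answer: 1296/25 ≈ 51.840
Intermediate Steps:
k(N, T) = 2 - T
b(W) = 6/(-7 - W) (b(W) = 6/(-9 + (2 - W)) = 6/(-7 - W))
((6*(3 - 1*5))*b(3))² = ((6*(3 - 1*5))*(-6/(7 + 3)))² = ((6*(3 - 5))*(-6/10))² = ((6*(-2))*(-6*⅒))² = (-12*(-⅗))² = (36/5)² = 1296/25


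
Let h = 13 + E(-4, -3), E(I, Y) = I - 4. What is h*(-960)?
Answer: -4800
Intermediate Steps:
E(I, Y) = -4 + I
h = 5 (h = 13 + (-4 - 4) = 13 - 8 = 5)
h*(-960) = 5*(-960) = -4800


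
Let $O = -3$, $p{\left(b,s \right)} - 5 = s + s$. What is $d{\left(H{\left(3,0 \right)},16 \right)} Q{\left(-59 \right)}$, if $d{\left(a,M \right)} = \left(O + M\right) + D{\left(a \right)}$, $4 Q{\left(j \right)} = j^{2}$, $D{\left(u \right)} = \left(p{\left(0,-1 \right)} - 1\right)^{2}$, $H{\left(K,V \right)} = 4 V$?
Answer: $\frac{59177}{4} \approx 14794.0$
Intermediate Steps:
$p{\left(b,s \right)} = 5 + 2 s$ ($p{\left(b,s \right)} = 5 + \left(s + s\right) = 5 + 2 s$)
$D{\left(u \right)} = 4$ ($D{\left(u \right)} = \left(\left(5 + 2 \left(-1\right)\right) - 1\right)^{2} = \left(\left(5 - 2\right) - 1\right)^{2} = \left(3 - 1\right)^{2} = 2^{2} = 4$)
$Q{\left(j \right)} = \frac{j^{2}}{4}$
$d{\left(a,M \right)} = 1 + M$ ($d{\left(a,M \right)} = \left(-3 + M\right) + 4 = 1 + M$)
$d{\left(H{\left(3,0 \right)},16 \right)} Q{\left(-59 \right)} = \left(1 + 16\right) \frac{\left(-59\right)^{2}}{4} = 17 \cdot \frac{1}{4} \cdot 3481 = 17 \cdot \frac{3481}{4} = \frac{59177}{4}$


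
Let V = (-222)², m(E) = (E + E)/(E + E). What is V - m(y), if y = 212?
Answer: 49283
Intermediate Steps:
m(E) = 1 (m(E) = (2*E)/((2*E)) = (2*E)*(1/(2*E)) = 1)
V = 49284
V - m(y) = 49284 - 1*1 = 49284 - 1 = 49283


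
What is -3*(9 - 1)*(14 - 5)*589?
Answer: -127224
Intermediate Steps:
-3*(9 - 1)*(14 - 5)*589 = -24*9*589 = -3*72*589 = -216*589 = -127224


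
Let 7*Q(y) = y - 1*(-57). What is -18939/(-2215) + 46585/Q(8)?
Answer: 144706292/28795 ≈ 5025.4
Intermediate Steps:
Q(y) = 57/7 + y/7 (Q(y) = (y - 1*(-57))/7 = (y + 57)/7 = (57 + y)/7 = 57/7 + y/7)
-18939/(-2215) + 46585/Q(8) = -18939/(-2215) + 46585/(57/7 + (1/7)*8) = -18939*(-1/2215) + 46585/(57/7 + 8/7) = 18939/2215 + 46585/(65/7) = 18939/2215 + 46585*(7/65) = 18939/2215 + 65219/13 = 144706292/28795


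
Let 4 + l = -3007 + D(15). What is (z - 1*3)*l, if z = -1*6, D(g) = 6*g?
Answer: 26289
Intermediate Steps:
z = -6
l = -2921 (l = -4 + (-3007 + 6*15) = -4 + (-3007 + 90) = -4 - 2917 = -2921)
(z - 1*3)*l = (-6 - 1*3)*(-2921) = (-6 - 3)*(-2921) = -9*(-2921) = 26289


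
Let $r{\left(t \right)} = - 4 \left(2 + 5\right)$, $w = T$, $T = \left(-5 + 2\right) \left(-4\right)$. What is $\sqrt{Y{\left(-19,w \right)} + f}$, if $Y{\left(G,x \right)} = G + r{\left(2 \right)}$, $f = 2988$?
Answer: $\sqrt{2941} \approx 54.231$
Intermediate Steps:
$T = 12$ ($T = \left(-3\right) \left(-4\right) = 12$)
$w = 12$
$r{\left(t \right)} = -28$ ($r{\left(t \right)} = \left(-4\right) 7 = -28$)
$Y{\left(G,x \right)} = -28 + G$ ($Y{\left(G,x \right)} = G - 28 = -28 + G$)
$\sqrt{Y{\left(-19,w \right)} + f} = \sqrt{\left(-28 - 19\right) + 2988} = \sqrt{-47 + 2988} = \sqrt{2941}$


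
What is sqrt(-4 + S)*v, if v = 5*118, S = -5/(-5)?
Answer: 590*I*sqrt(3) ≈ 1021.9*I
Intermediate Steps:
S = 1 (S = -5*(-1/5) = 1)
v = 590
sqrt(-4 + S)*v = sqrt(-4 + 1)*590 = sqrt(-3)*590 = (I*sqrt(3))*590 = 590*I*sqrt(3)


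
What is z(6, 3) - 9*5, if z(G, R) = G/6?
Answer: -44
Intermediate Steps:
z(G, R) = G/6 (z(G, R) = G*(1/6) = G/6)
z(6, 3) - 9*5 = (1/6)*6 - 9*5 = 1 - 45 = -44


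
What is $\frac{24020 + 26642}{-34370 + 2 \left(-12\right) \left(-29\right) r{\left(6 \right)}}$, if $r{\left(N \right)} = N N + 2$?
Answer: $- \frac{25331}{3961} \approx -6.3951$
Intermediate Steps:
$r{\left(N \right)} = 2 + N^{2}$ ($r{\left(N \right)} = N^{2} + 2 = 2 + N^{2}$)
$\frac{24020 + 26642}{-34370 + 2 \left(-12\right) \left(-29\right) r{\left(6 \right)}} = \frac{24020 + 26642}{-34370 + 2 \left(-12\right) \left(-29\right) \left(2 + 6^{2}\right)} = \frac{50662}{-34370 + \left(-24\right) \left(-29\right) \left(2 + 36\right)} = \frac{50662}{-34370 + 696 \cdot 38} = \frac{50662}{-34370 + 26448} = \frac{50662}{-7922} = 50662 \left(- \frac{1}{7922}\right) = - \frac{25331}{3961}$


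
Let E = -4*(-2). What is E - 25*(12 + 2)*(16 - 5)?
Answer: -3842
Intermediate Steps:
E = 8
E - 25*(12 + 2)*(16 - 5) = 8 - 25*(12 + 2)*(16 - 5) = 8 - 350*11 = 8 - 25*154 = 8 - 3850 = -3842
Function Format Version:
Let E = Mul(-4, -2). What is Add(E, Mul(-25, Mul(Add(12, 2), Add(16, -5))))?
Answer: -3842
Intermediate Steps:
E = 8
Add(E, Mul(-25, Mul(Add(12, 2), Add(16, -5)))) = Add(8, Mul(-25, Mul(Add(12, 2), Add(16, -5)))) = Add(8, Mul(-25, Mul(14, 11))) = Add(8, Mul(-25, 154)) = Add(8, -3850) = -3842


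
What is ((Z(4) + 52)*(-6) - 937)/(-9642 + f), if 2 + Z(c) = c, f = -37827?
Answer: 1261/47469 ≈ 0.026565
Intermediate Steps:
Z(c) = -2 + c
((Z(4) + 52)*(-6) - 937)/(-9642 + f) = (((-2 + 4) + 52)*(-6) - 937)/(-9642 - 37827) = ((2 + 52)*(-6) - 937)/(-47469) = (54*(-6) - 937)*(-1/47469) = (-324 - 937)*(-1/47469) = -1261*(-1/47469) = 1261/47469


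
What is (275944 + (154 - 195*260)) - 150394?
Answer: 75004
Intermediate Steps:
(275944 + (154 - 195*260)) - 150394 = (275944 + (154 - 50700)) - 150394 = (275944 - 50546) - 150394 = 225398 - 150394 = 75004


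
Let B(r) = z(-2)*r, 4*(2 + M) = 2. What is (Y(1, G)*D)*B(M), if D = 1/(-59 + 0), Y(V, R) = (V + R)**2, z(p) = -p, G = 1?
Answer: 12/59 ≈ 0.20339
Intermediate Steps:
M = -3/2 (M = -2 + (1/4)*2 = -2 + 1/2 = -3/2 ≈ -1.5000)
B(r) = 2*r (B(r) = (-1*(-2))*r = 2*r)
Y(V, R) = (R + V)**2
D = -1/59 (D = 1/(-59) = -1/59 ≈ -0.016949)
(Y(1, G)*D)*B(M) = ((1 + 1)**2*(-1/59))*(2*(-3/2)) = (2**2*(-1/59))*(-3) = (4*(-1/59))*(-3) = -4/59*(-3) = 12/59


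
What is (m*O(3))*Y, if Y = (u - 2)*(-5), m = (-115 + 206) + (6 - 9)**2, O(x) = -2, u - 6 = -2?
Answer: 2000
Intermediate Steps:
u = 4 (u = 6 - 2 = 4)
m = 100 (m = 91 + (-3)**2 = 91 + 9 = 100)
Y = -10 (Y = (4 - 2)*(-5) = 2*(-5) = -10)
(m*O(3))*Y = (100*(-2))*(-10) = -200*(-10) = 2000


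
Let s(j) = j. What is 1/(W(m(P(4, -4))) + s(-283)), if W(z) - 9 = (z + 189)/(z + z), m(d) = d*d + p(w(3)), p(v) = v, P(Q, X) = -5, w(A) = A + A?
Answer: -31/8384 ≈ -0.0036975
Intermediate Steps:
w(A) = 2*A
m(d) = 6 + d**2 (m(d) = d*d + 2*3 = d**2 + 6 = 6 + d**2)
W(z) = 9 + (189 + z)/(2*z) (W(z) = 9 + (z + 189)/(z + z) = 9 + (189 + z)/((2*z)) = 9 + (189 + z)*(1/(2*z)) = 9 + (189 + z)/(2*z))
1/(W(m(P(4, -4))) + s(-283)) = 1/((189 + 19*(6 + (-5)**2))/(2*(6 + (-5)**2)) - 283) = 1/((189 + 19*(6 + 25))/(2*(6 + 25)) - 283) = 1/((1/2)*(189 + 19*31)/31 - 283) = 1/((1/2)*(1/31)*(189 + 589) - 283) = 1/((1/2)*(1/31)*778 - 283) = 1/(389/31 - 283) = 1/(-8384/31) = -31/8384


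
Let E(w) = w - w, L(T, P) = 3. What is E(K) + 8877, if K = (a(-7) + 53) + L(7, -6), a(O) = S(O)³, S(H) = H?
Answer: 8877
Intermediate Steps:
a(O) = O³
K = -287 (K = ((-7)³ + 53) + 3 = (-343 + 53) + 3 = -290 + 3 = -287)
E(w) = 0
E(K) + 8877 = 0 + 8877 = 8877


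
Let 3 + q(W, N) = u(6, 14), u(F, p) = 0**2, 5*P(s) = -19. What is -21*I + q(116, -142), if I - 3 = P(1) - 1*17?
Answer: 1854/5 ≈ 370.80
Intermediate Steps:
P(s) = -19/5 (P(s) = (1/5)*(-19) = -19/5)
u(F, p) = 0
q(W, N) = -3 (q(W, N) = -3 + 0 = -3)
I = -89/5 (I = 3 + (-19/5 - 1*17) = 3 + (-19/5 - 17) = 3 - 104/5 = -89/5 ≈ -17.800)
-21*I + q(116, -142) = -21*(-89/5) - 3 = 1869/5 - 3 = 1854/5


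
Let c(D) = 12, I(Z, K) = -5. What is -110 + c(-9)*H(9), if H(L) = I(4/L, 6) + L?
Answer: -62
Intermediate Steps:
H(L) = -5 + L
-110 + c(-9)*H(9) = -110 + 12*(-5 + 9) = -110 + 12*4 = -110 + 48 = -62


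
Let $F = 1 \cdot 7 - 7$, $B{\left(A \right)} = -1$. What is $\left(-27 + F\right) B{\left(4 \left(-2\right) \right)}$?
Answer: $27$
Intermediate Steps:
$F = 0$ ($F = 7 - 7 = 0$)
$\left(-27 + F\right) B{\left(4 \left(-2\right) \right)} = \left(-27 + 0\right) \left(-1\right) = \left(-27\right) \left(-1\right) = 27$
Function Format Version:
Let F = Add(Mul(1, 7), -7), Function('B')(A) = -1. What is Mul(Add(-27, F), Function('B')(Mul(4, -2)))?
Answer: 27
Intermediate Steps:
F = 0 (F = Add(7, -7) = 0)
Mul(Add(-27, F), Function('B')(Mul(4, -2))) = Mul(Add(-27, 0), -1) = Mul(-27, -1) = 27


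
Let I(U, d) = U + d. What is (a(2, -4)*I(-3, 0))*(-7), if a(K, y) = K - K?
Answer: 0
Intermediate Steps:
a(K, y) = 0
(a(2, -4)*I(-3, 0))*(-7) = (0*(-3 + 0))*(-7) = (0*(-3))*(-7) = 0*(-7) = 0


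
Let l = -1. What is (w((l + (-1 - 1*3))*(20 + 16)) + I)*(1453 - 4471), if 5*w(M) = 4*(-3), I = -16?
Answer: 277656/5 ≈ 55531.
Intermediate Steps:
w(M) = -12/5 (w(M) = (4*(-3))/5 = (1/5)*(-12) = -12/5)
(w((l + (-1 - 1*3))*(20 + 16)) + I)*(1453 - 4471) = (-12/5 - 16)*(1453 - 4471) = -92/5*(-3018) = 277656/5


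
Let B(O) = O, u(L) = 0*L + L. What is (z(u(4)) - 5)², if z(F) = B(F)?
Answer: 1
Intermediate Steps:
u(L) = L (u(L) = 0 + L = L)
z(F) = F
(z(u(4)) - 5)² = (4 - 5)² = (-1)² = 1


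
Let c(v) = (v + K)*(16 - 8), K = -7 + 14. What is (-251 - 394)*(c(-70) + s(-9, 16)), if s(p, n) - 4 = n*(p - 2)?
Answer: 436020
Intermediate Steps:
K = 7
c(v) = 56 + 8*v (c(v) = (v + 7)*(16 - 8) = (7 + v)*8 = 56 + 8*v)
s(p, n) = 4 + n*(-2 + p) (s(p, n) = 4 + n*(p - 2) = 4 + n*(-2 + p))
(-251 - 394)*(c(-70) + s(-9, 16)) = (-251 - 394)*((56 + 8*(-70)) + (4 - 2*16 + 16*(-9))) = -645*((56 - 560) + (4 - 32 - 144)) = -645*(-504 - 172) = -645*(-676) = 436020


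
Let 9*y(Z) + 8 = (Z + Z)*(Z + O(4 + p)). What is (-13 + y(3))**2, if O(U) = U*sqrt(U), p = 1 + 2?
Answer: 23797/81 - 2996*sqrt(7)/27 ≈ 0.20972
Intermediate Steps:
p = 3
O(U) = U**(3/2)
y(Z) = -8/9 + 2*Z*(Z + 7*sqrt(7))/9 (y(Z) = -8/9 + ((Z + Z)*(Z + (4 + 3)**(3/2)))/9 = -8/9 + ((2*Z)*(Z + 7**(3/2)))/9 = -8/9 + ((2*Z)*(Z + 7*sqrt(7)))/9 = -8/9 + (2*Z*(Z + 7*sqrt(7)))/9 = -8/9 + 2*Z*(Z + 7*sqrt(7))/9)
(-13 + y(3))**2 = (-13 + (-8/9 + (2/9)*3**2 + (14/9)*3*sqrt(7)))**2 = (-13 + (-8/9 + (2/9)*9 + 14*sqrt(7)/3))**2 = (-13 + (-8/9 + 2 + 14*sqrt(7)/3))**2 = (-13 + (10/9 + 14*sqrt(7)/3))**2 = (-107/9 + 14*sqrt(7)/3)**2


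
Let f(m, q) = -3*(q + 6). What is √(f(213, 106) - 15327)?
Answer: I*√15663 ≈ 125.15*I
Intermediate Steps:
f(m, q) = -18 - 3*q (f(m, q) = -3*(6 + q) = -18 - 3*q)
√(f(213, 106) - 15327) = √((-18 - 3*106) - 15327) = √((-18 - 318) - 15327) = √(-336 - 15327) = √(-15663) = I*√15663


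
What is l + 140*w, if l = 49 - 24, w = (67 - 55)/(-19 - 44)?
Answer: -5/3 ≈ -1.6667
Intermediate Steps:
w = -4/21 (w = 12/(-63) = 12*(-1/63) = -4/21 ≈ -0.19048)
l = 25
l + 140*w = 25 + 140*(-4/21) = 25 - 80/3 = -5/3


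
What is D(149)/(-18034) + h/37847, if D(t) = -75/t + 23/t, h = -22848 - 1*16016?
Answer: -52214082490/50848693451 ≈ -1.0269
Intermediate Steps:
h = -38864 (h = -22848 - 16016 = -38864)
D(t) = -52/t
D(149)/(-18034) + h/37847 = -52/149/(-18034) - 38864/37847 = -52*1/149*(-1/18034) - 38864*1/37847 = -52/149*(-1/18034) - 38864/37847 = 26/1343533 - 38864/37847 = -52214082490/50848693451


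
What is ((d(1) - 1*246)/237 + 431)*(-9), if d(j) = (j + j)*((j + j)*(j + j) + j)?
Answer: -305733/79 ≈ -3870.0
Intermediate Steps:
d(j) = 2*j*(j + 4*j**2) (d(j) = (2*j)*((2*j)*(2*j) + j) = (2*j)*(4*j**2 + j) = (2*j)*(j + 4*j**2) = 2*j*(j + 4*j**2))
((d(1) - 1*246)/237 + 431)*(-9) = ((1**2*(2 + 8*1) - 1*246)/237 + 431)*(-9) = ((1*(2 + 8) - 246)*(1/237) + 431)*(-9) = ((1*10 - 246)*(1/237) + 431)*(-9) = ((10 - 246)*(1/237) + 431)*(-9) = (-236*1/237 + 431)*(-9) = (-236/237 + 431)*(-9) = (101911/237)*(-9) = -305733/79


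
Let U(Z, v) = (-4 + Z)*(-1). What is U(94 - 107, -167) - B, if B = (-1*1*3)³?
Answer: 44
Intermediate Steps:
B = -27 (B = (-1*3)³ = (-3)³ = -27)
U(Z, v) = 4 - Z
U(94 - 107, -167) - B = (4 - (94 - 107)) - 1*(-27) = (4 - 1*(-13)) + 27 = (4 + 13) + 27 = 17 + 27 = 44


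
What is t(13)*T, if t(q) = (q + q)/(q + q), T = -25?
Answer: -25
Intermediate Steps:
t(q) = 1 (t(q) = (2*q)/((2*q)) = (2*q)*(1/(2*q)) = 1)
t(13)*T = 1*(-25) = -25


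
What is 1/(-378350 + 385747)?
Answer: 1/7397 ≈ 0.00013519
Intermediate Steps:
1/(-378350 + 385747) = 1/7397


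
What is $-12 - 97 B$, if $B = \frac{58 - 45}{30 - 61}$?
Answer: $\frac{889}{31} \approx 28.677$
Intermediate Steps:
$B = - \frac{13}{31}$ ($B = \frac{13}{-31} = 13 \left(- \frac{1}{31}\right) = - \frac{13}{31} \approx -0.41935$)
$-12 - 97 B = -12 - - \frac{1261}{31} = -12 + \frac{1261}{31} = \frac{889}{31}$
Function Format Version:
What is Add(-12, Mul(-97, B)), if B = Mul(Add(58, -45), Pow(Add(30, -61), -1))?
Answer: Rational(889, 31) ≈ 28.677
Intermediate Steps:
B = Rational(-13, 31) (B = Mul(13, Pow(-31, -1)) = Mul(13, Rational(-1, 31)) = Rational(-13, 31) ≈ -0.41935)
Add(-12, Mul(-97, B)) = Add(-12, Mul(-97, Rational(-13, 31))) = Add(-12, Rational(1261, 31)) = Rational(889, 31)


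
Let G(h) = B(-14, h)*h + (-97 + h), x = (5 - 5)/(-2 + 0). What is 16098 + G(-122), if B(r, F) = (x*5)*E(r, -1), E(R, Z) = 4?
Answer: 15879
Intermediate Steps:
x = 0 (x = 0/(-2) = 0*(-½) = 0)
B(r, F) = 0 (B(r, F) = (0*5)*4 = 0*4 = 0)
G(h) = -97 + h (G(h) = 0*h + (-97 + h) = 0 + (-97 + h) = -97 + h)
16098 + G(-122) = 16098 + (-97 - 122) = 16098 - 219 = 15879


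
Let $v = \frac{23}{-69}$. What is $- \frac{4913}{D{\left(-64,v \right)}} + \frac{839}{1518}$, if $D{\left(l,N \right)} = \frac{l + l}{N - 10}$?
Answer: $- \frac{12826321}{32384} \approx -396.07$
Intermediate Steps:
$v = - \frac{1}{3}$ ($v = 23 \left(- \frac{1}{69}\right) = - \frac{1}{3} \approx -0.33333$)
$D{\left(l,N \right)} = \frac{2 l}{-10 + N}$
$- \frac{4913}{D{\left(-64,v \right)}} + \frac{839}{1518} = - \frac{4913}{2 \left(-64\right) \frac{1}{-10 - \frac{1}{3}}} + \frac{839}{1518} = - \frac{4913}{2 \left(-64\right) \frac{1}{- \frac{31}{3}}} + 839 \cdot \frac{1}{1518} = - \frac{4913}{2 \left(-64\right) \left(- \frac{3}{31}\right)} + \frac{839}{1518} = - \frac{4913}{\frac{384}{31}} + \frac{839}{1518} = \left(-4913\right) \frac{31}{384} + \frac{839}{1518} = - \frac{152303}{384} + \frac{839}{1518} = - \frac{12826321}{32384}$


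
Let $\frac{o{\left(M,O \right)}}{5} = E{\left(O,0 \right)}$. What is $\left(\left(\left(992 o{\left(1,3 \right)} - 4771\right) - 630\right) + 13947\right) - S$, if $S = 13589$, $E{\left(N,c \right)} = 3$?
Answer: $9837$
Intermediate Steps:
$o{\left(M,O \right)} = 15$ ($o{\left(M,O \right)} = 5 \cdot 3 = 15$)
$\left(\left(\left(992 o{\left(1,3 \right)} - 4771\right) - 630\right) + 13947\right) - S = \left(\left(\left(992 \cdot 15 - 4771\right) - 630\right) + 13947\right) - 13589 = \left(\left(\left(14880 - 4771\right) - 630\right) + 13947\right) - 13589 = \left(\left(10109 - 630\right) + 13947\right) - 13589 = \left(9479 + 13947\right) - 13589 = 23426 - 13589 = 9837$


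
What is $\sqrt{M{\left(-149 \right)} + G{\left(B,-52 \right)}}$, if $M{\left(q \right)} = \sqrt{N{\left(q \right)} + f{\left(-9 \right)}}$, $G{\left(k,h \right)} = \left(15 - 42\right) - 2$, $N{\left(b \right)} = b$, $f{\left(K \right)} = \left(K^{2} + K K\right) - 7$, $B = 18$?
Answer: $\sqrt{-29 + \sqrt{6}} \approx 5.1527 i$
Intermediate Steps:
$f{\left(K \right)} = -7 + 2 K^{2}$ ($f{\left(K \right)} = \left(K^{2} + K^{2}\right) - 7 = 2 K^{2} - 7 = -7 + 2 K^{2}$)
$G{\left(k,h \right)} = -29$ ($G{\left(k,h \right)} = -27 - 2 = -29$)
$M{\left(q \right)} = \sqrt{155 + q}$ ($M{\left(q \right)} = \sqrt{q - \left(7 - 2 \left(-9\right)^{2}\right)} = \sqrt{q + \left(-7 + 2 \cdot 81\right)} = \sqrt{q + \left(-7 + 162\right)} = \sqrt{q + 155} = \sqrt{155 + q}$)
$\sqrt{M{\left(-149 \right)} + G{\left(B,-52 \right)}} = \sqrt{\sqrt{155 - 149} - 29} = \sqrt{\sqrt{6} - 29} = \sqrt{-29 + \sqrt{6}}$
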